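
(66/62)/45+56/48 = 369/310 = 1.19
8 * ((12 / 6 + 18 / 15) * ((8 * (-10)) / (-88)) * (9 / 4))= 576 / 11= 52.36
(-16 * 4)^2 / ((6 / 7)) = 14336 / 3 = 4778.67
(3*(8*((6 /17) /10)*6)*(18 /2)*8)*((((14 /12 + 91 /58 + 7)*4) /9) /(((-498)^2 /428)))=46402048 /16981385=2.73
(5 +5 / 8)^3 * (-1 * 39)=-3553875 / 512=-6941.16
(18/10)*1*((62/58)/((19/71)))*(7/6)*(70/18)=107849/3306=32.62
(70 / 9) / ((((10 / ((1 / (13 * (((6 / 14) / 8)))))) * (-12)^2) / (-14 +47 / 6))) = -1813 / 37908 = -0.05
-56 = -56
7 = 7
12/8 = 3/2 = 1.50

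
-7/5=-1.40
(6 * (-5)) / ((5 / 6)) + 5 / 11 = -35.55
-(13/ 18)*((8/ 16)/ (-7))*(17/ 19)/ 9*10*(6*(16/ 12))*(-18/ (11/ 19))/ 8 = -1105/ 693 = -1.59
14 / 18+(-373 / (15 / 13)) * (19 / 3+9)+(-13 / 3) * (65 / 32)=-7149283 / 1440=-4964.78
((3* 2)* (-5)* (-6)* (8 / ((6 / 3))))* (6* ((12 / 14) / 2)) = 12960 / 7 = 1851.43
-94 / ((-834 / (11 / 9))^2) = -5687 / 28170018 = -0.00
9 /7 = 1.29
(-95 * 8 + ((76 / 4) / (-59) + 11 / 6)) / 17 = -268505 / 6018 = -44.62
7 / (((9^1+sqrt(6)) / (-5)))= -21 / 5+7 * sqrt(6) / 15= -3.06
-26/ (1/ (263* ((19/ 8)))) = -64961/ 4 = -16240.25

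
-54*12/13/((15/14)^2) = -14112/325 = -43.42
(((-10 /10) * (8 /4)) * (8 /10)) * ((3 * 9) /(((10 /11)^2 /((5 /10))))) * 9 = -29403 /125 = -235.22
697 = 697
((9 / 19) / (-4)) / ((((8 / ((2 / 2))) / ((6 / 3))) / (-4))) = 9 / 76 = 0.12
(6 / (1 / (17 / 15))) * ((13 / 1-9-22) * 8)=-4896 / 5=-979.20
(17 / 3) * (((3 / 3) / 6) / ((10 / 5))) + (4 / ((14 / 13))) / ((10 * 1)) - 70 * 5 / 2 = -219437 / 1260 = -174.16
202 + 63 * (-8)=-302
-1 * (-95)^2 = -9025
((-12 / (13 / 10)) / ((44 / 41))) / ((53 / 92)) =-113160 / 7579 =-14.93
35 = 35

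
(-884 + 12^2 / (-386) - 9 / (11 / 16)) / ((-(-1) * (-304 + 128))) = 476329 / 93412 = 5.10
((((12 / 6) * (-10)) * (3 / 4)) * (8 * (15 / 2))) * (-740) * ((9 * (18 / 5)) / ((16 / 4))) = 5394600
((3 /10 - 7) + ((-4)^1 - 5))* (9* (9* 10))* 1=-12717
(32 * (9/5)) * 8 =2304/5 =460.80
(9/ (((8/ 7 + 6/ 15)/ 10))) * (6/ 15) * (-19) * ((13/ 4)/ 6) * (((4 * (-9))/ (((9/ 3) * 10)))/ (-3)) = -1729/ 18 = -96.06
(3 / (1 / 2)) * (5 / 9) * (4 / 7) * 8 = 320 / 21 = 15.24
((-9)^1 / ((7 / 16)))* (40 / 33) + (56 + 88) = 9168 / 77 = 119.06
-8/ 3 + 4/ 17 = -124/ 51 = -2.43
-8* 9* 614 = -44208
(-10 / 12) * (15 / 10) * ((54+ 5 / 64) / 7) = -17305 / 1792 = -9.66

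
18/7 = 2.57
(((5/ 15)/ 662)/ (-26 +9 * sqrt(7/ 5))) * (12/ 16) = -65/ 3724412 - 9 * sqrt(35)/ 7448824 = -0.00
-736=-736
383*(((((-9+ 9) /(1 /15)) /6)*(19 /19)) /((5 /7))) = 0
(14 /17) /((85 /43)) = 602 /1445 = 0.42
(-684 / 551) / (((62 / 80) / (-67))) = 96480 / 899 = 107.32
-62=-62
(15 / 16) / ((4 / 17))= 255 / 64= 3.98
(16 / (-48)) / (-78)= 1 / 234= 0.00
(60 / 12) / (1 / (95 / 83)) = 475 / 83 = 5.72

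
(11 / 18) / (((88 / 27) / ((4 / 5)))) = 3 / 20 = 0.15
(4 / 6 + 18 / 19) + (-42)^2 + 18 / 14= 704993 / 399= 1766.90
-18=-18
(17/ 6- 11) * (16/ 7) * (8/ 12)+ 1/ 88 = -9847/ 792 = -12.43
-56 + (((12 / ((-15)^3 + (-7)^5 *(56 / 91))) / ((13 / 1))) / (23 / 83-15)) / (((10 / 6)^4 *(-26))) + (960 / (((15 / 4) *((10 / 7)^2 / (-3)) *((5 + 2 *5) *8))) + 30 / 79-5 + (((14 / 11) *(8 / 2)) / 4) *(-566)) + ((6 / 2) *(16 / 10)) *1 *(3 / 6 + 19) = -531235872388707656 / 769327401610625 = -690.52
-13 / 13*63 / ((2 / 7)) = -441 / 2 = -220.50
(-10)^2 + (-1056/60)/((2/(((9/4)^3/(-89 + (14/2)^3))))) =2023981/20320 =99.61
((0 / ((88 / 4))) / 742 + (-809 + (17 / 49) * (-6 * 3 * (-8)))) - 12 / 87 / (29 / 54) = -31289897 / 41209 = -759.30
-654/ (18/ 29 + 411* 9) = -6322/ 35763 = -0.18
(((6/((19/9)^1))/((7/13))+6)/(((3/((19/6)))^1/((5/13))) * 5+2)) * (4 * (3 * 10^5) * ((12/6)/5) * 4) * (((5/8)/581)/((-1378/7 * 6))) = -9375000/6805253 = -1.38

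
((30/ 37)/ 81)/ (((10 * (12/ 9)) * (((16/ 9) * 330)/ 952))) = 119/ 97680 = 0.00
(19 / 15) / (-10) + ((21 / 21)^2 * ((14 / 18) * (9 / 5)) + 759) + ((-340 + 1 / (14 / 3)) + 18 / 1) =230206 / 525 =438.49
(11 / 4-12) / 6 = -37 / 24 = -1.54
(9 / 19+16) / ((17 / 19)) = 313 / 17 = 18.41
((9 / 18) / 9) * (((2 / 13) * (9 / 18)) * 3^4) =9 / 26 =0.35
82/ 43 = 1.91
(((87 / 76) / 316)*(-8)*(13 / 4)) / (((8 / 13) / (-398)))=60.92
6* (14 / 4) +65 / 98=2123 / 98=21.66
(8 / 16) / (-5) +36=359 / 10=35.90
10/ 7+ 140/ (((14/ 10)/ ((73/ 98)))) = 3720/ 49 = 75.92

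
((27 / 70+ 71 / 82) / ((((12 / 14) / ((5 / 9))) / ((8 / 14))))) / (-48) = -449 / 46494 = -0.01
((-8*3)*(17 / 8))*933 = -47583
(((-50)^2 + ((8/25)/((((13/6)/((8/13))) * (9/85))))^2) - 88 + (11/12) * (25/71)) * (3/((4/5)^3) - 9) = -295064605686803/38934355200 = -7578.52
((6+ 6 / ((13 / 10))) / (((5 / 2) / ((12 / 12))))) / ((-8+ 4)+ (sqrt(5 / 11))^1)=-4048 / 3705 -92 * sqrt(55) / 3705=-1.28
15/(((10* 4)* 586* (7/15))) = 45/32816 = 0.00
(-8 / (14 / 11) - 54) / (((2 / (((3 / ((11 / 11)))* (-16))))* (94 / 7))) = 5064 / 47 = 107.74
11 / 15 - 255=-3814 / 15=-254.27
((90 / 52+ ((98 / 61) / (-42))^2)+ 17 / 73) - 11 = -574276837 / 63562122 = -9.03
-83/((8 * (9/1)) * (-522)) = 83/37584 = 0.00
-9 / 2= -4.50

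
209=209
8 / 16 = 1 / 2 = 0.50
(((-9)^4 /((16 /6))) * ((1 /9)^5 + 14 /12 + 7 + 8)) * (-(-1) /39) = 1909253 /1872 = 1019.90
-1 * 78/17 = -78/17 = -4.59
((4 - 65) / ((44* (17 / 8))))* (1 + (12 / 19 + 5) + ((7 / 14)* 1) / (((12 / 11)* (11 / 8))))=-48434 / 10659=-4.54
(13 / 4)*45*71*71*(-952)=-701858430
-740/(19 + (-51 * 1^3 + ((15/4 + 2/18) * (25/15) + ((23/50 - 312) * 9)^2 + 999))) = -24975000/265362896299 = -0.00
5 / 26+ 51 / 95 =1801 / 2470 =0.73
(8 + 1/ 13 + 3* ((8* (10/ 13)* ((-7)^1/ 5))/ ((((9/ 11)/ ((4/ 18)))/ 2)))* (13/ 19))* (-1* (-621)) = -234577/ 247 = -949.70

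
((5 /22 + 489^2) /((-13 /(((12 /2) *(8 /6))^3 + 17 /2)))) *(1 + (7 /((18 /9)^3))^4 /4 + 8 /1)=-820670033378379 /9371648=-87569447.06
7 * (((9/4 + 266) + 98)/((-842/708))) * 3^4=-147025935/842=-174615.12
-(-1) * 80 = 80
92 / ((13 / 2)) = 184 / 13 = 14.15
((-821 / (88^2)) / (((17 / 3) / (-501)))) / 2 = 1233963 / 263296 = 4.69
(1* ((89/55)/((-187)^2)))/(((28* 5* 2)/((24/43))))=267/2894558975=0.00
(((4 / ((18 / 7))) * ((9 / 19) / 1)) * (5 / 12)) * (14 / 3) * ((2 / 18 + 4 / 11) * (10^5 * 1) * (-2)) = -2303000000 / 16929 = -136038.75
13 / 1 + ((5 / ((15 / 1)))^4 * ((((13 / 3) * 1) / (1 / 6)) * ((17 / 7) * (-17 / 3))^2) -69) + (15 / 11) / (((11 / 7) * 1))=24462275 / 4322241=5.66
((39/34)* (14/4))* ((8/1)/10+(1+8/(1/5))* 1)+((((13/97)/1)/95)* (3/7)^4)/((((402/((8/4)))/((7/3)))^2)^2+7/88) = 167.81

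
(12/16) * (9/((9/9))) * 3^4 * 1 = 2187/4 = 546.75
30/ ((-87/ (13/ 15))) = -26/ 87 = -0.30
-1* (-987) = 987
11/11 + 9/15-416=-2072/5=-414.40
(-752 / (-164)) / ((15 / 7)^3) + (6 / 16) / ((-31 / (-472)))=26491379 / 4289625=6.18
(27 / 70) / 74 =27 / 5180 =0.01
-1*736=-736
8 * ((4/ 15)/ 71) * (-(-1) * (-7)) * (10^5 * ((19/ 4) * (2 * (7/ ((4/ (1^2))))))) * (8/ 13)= -595840000/ 2769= -215182.38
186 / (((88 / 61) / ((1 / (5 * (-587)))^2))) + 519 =519.00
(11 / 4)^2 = 121 / 16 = 7.56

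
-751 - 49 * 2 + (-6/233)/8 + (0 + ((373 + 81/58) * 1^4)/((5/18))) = 13482225/27028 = 498.82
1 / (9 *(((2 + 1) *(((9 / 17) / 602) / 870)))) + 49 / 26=77168329 / 2106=36642.13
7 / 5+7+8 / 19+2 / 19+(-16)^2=264.93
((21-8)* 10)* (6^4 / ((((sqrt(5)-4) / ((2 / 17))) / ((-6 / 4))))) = 505440* sqrt(5) / 187 + 2021760 / 187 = 16855.39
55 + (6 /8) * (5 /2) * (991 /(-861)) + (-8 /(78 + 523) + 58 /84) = 221552227 /4139688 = 53.52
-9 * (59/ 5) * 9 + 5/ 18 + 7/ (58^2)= -144646639/ 151380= -955.52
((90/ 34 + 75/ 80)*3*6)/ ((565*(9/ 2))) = 195/ 7684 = 0.03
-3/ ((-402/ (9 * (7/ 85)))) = 63/ 11390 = 0.01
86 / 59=1.46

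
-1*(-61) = 61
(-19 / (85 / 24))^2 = 28.78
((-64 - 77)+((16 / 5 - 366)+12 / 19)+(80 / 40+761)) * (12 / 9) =32912 / 95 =346.44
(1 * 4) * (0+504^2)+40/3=3048232/3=1016077.33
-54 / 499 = -0.11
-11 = -11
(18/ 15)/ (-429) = -2/ 715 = -0.00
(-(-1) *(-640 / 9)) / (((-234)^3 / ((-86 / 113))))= -6880 / 1628840421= -0.00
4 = 4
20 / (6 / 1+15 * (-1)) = -20 / 9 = -2.22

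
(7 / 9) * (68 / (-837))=-476 / 7533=-0.06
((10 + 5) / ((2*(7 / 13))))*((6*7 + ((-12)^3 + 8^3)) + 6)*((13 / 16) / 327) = -61685 / 1526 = -40.42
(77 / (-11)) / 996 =-7 / 996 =-0.01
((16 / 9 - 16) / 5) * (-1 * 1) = 128 / 45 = 2.84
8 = 8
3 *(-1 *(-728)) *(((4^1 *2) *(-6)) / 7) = -14976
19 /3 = 6.33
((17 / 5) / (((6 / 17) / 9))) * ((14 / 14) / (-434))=-867 / 4340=-0.20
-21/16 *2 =-21/8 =-2.62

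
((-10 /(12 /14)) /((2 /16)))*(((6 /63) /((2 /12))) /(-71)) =160 /213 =0.75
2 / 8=1 / 4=0.25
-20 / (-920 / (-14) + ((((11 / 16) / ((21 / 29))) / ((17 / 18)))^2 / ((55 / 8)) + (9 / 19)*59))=-215247200 / 1009602361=-0.21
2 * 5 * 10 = 100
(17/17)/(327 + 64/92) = 23/7537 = 0.00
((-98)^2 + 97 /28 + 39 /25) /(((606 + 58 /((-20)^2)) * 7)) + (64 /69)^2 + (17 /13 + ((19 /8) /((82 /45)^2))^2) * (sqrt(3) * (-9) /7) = 88379135690 /28281392181- 615915725517 * sqrt(3) /263315713024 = -0.93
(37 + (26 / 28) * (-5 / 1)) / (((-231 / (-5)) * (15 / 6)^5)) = 2416 / 336875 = 0.01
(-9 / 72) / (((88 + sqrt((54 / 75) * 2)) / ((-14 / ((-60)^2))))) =7 / 1284480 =0.00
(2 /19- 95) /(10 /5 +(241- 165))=-601 /494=-1.22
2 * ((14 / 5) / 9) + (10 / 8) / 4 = 673 / 720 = 0.93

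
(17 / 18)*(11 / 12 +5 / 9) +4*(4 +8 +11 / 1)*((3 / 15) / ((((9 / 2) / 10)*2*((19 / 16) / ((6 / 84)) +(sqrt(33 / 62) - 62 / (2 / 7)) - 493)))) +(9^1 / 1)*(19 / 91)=8678181145589 / 2678395139784 - 5888*sqrt(2046) / 8584599807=3.24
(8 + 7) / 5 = 3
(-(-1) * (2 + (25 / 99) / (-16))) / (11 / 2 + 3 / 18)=3143 / 8976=0.35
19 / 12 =1.58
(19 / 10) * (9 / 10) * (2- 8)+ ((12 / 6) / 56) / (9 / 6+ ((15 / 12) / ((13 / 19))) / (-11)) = -10.23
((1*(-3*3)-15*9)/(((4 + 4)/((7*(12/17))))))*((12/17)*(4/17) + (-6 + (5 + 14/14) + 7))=-3131352/4913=-637.36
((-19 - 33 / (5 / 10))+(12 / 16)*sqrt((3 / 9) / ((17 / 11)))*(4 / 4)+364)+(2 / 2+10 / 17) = sqrt(561) / 68+4770 / 17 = 280.94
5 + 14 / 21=17 / 3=5.67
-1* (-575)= 575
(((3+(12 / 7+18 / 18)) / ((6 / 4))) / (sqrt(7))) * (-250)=-20000 * sqrt(7) / 147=-359.97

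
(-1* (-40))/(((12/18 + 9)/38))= 4560/29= 157.24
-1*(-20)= 20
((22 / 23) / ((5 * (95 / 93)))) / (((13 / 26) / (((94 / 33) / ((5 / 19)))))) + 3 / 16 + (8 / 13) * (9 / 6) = 5.16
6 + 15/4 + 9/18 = 41/4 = 10.25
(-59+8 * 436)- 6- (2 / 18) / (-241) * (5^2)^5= 17190112 / 2169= 7925.36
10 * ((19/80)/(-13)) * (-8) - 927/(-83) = 13628/1079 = 12.63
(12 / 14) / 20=3 / 70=0.04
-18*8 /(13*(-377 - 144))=144 /6773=0.02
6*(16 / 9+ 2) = 68 / 3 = 22.67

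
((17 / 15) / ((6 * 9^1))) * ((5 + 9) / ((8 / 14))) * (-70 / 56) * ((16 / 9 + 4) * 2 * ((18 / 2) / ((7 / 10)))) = -7735 / 81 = -95.49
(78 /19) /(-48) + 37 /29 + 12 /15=43867 /22040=1.99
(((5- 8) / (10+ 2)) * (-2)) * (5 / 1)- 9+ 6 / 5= -53 / 10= -5.30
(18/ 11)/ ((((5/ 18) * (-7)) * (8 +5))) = -324/ 5005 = -0.06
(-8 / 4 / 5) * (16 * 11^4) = -468512 / 5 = -93702.40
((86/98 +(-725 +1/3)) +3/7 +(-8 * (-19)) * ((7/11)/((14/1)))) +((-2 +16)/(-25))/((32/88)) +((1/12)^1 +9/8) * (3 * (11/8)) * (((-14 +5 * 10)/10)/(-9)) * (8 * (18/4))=-255410471/323400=-789.77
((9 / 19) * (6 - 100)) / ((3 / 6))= -1692 / 19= -89.05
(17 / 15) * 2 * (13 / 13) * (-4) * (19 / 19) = -136 / 15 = -9.07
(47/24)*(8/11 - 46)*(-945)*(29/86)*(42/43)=2245045005/81356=27595.32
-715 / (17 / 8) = -336.47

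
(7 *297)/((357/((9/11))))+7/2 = 281/34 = 8.26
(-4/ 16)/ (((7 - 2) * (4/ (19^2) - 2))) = 361/ 14360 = 0.03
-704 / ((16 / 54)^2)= -8019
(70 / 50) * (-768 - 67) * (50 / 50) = -1169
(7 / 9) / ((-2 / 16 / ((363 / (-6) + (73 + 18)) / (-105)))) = 244 / 135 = 1.81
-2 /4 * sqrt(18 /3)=-sqrt(6) /2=-1.22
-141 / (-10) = 141 / 10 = 14.10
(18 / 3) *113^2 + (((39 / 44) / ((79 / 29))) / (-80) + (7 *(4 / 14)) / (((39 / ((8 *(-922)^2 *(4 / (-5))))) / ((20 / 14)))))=-24441878059163 / 75915840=-321960.19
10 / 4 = 5 / 2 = 2.50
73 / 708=0.10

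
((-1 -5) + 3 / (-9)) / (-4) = 19 / 12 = 1.58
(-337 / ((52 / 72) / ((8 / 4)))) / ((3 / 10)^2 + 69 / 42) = -538.55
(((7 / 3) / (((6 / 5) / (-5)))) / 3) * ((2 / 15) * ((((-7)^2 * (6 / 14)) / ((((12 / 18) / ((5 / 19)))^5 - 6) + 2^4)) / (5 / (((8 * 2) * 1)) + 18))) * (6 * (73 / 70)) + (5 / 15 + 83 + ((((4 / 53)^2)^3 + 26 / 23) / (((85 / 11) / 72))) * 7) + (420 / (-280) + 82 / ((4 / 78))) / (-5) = -537290599323572847592759189 / 3307160282232091815143790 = -162.46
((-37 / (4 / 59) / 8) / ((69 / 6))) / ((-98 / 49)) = 2183 / 736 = 2.97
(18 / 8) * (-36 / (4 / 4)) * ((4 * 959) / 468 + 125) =-140256 / 13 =-10788.92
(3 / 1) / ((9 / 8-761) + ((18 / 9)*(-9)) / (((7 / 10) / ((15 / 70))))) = -0.00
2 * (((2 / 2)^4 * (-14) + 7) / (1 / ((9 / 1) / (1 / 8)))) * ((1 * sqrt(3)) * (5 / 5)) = -1008 * sqrt(3) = -1745.91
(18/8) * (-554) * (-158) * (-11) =-2166417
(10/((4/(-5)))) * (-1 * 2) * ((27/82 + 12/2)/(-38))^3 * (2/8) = -3494958975/121018659584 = -0.03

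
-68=-68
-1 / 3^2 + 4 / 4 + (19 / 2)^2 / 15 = 1243 / 180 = 6.91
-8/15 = -0.53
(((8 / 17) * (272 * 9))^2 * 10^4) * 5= 66355200000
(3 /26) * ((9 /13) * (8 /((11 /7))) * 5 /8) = 945 /3718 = 0.25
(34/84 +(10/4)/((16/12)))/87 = 383/14616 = 0.03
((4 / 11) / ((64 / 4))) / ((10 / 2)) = 1 / 220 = 0.00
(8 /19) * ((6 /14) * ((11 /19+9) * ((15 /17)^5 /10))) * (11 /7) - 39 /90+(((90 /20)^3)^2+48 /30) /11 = 5719316224973885 /7577810885568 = 754.75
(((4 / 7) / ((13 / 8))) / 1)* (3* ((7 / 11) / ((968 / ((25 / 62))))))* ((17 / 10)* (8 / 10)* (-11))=-204 / 48763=-0.00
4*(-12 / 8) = -6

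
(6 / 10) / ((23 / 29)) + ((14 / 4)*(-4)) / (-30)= 1.22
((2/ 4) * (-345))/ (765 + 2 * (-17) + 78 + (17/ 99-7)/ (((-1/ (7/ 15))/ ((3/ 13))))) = -0.21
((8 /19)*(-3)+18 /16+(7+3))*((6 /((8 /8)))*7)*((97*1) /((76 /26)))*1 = 39695019 /2888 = 13744.81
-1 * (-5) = 5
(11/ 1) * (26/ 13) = 22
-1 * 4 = -4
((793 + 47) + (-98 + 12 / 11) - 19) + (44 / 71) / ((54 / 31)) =724.45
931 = 931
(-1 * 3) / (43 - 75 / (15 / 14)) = 1 / 9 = 0.11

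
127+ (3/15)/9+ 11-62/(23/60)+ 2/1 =-22477/1035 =-21.72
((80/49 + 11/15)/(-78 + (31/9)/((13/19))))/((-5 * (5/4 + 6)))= 271284/303276925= 0.00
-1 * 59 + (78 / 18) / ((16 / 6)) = -459 / 8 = -57.38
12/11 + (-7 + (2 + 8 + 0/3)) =4.09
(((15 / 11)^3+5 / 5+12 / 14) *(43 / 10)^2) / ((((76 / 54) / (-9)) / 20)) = -9194618448 / 885115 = -10388.05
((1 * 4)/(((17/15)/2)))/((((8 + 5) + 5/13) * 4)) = 65/493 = 0.13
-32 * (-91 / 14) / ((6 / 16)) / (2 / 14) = 11648 / 3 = 3882.67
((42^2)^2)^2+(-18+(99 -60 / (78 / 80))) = 125874475953661 / 13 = 9682651996435.46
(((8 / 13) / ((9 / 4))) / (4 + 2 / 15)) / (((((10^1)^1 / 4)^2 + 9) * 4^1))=80 / 73749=0.00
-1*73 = -73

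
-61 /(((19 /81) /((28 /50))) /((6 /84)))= -10.40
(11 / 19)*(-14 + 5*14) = 616 / 19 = 32.42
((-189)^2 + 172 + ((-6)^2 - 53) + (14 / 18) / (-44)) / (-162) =-14206889 / 64152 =-221.46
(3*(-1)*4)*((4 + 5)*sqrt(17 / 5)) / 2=-54*sqrt(85) / 5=-99.57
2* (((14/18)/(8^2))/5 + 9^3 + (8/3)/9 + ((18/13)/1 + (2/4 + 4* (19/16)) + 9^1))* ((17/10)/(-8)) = -1422405521/4492800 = -316.60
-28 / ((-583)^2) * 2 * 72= -4032 / 339889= -0.01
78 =78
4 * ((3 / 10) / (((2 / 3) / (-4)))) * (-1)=7.20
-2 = -2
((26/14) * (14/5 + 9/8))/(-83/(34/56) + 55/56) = -34697/646045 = -0.05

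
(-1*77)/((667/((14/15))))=-1078/10005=-0.11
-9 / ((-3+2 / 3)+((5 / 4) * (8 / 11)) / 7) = 2079 / 509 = 4.08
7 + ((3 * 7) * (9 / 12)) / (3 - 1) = 119 / 8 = 14.88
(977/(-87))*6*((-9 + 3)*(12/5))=140688/145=970.26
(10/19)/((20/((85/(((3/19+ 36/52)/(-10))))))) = -1105/42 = -26.31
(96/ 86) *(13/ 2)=7.26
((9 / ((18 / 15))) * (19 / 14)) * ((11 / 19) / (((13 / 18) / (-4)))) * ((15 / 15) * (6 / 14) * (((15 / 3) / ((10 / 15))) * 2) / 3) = -44550 / 637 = -69.94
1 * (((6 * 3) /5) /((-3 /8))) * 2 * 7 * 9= -6048 /5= -1209.60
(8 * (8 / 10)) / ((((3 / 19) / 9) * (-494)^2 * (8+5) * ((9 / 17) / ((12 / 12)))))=136 / 626145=0.00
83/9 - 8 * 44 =-3085/9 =-342.78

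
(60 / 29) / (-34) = -30 / 493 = -0.06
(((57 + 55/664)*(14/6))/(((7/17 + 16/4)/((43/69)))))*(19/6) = 3685043369/61851600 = 59.58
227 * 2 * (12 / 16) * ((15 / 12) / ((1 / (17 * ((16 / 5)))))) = 23154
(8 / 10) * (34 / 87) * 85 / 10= 1156 / 435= 2.66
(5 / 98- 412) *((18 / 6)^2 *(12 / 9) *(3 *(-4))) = 2906712 / 49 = 59320.65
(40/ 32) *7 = 35/ 4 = 8.75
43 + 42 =85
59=59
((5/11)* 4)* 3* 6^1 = 360/11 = 32.73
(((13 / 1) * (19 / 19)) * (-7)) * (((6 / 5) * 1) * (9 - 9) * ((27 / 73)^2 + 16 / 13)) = 0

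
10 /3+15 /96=335 /96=3.49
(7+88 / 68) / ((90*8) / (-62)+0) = -0.71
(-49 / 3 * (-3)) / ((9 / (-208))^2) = 2119936 / 81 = 26172.05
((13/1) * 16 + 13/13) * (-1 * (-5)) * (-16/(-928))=1045/58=18.02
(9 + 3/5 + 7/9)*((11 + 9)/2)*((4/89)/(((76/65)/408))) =1627.55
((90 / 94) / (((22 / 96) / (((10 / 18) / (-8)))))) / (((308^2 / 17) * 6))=-425 / 49044688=-0.00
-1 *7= -7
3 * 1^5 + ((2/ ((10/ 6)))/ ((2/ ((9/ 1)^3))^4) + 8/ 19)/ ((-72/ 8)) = -16098483559217/ 6840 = -2353579467.72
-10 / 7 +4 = 18 / 7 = 2.57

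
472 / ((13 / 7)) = 3304 / 13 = 254.15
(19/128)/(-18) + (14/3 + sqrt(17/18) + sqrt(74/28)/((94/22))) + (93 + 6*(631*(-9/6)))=-12859411/2304 + 11*sqrt(518)/658 + sqrt(34)/6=-5579.99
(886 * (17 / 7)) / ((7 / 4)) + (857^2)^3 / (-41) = -19412479565045651433 / 2009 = -9662757374338303.35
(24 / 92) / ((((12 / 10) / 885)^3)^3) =99140119384631412506103515625 / 5888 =16837656145487671960955080.00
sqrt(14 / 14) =1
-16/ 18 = -8/ 9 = -0.89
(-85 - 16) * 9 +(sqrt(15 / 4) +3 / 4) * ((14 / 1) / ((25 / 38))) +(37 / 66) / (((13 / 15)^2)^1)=-82938693 / 92950 +266 * sqrt(15) / 25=-851.09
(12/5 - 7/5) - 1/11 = 10/11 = 0.91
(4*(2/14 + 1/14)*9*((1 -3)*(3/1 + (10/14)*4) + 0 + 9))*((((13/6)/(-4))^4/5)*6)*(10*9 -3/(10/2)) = -242568573/1254400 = -193.37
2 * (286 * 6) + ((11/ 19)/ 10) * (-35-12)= 651563/ 190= 3429.28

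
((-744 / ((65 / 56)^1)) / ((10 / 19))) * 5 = -395808 / 65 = -6089.35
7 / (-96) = -0.07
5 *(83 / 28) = 415 / 28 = 14.82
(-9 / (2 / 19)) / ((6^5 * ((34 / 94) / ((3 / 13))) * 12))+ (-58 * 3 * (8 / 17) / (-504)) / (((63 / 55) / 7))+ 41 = 41.99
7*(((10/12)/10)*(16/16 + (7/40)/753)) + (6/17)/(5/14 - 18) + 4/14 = 9021506777/10623805920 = 0.85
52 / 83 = 0.63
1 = 1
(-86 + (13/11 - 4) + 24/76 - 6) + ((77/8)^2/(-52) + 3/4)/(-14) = -919521095/9737728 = -94.43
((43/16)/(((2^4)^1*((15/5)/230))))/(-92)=-215/1536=-0.14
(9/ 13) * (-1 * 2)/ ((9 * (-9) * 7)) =2/ 819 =0.00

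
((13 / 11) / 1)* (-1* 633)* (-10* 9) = 740610 / 11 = 67328.18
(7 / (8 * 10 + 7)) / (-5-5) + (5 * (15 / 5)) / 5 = 2603 / 870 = 2.99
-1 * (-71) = 71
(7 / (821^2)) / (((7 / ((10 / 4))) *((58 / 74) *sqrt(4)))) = 185 / 78188756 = 0.00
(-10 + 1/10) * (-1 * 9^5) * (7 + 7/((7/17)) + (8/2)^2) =23383404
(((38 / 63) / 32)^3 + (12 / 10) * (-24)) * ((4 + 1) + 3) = -147483687433 / 640120320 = -230.40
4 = 4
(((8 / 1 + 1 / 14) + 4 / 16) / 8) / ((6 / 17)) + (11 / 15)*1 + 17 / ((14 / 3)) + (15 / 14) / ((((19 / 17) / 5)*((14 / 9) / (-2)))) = 1.16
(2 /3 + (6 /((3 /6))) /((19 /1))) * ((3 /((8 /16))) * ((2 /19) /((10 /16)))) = 2368 /1805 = 1.31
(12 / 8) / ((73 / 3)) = 9 / 146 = 0.06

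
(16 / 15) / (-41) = -16 / 615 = -0.03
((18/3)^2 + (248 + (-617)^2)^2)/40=29022599601/8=3627824950.12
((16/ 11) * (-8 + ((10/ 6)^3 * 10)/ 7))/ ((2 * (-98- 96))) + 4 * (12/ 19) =9699736/ 3831597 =2.53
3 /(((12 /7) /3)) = 21 /4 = 5.25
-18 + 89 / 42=-667 / 42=-15.88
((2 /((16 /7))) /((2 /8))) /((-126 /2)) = -1 /18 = -0.06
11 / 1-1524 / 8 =-359 / 2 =-179.50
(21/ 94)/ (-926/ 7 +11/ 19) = -931/ 548866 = -0.00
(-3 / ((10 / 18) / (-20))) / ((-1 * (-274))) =54 / 137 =0.39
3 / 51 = 1 / 17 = 0.06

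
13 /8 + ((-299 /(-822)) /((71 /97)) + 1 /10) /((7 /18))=8606489 /2723560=3.16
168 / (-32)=-21 / 4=-5.25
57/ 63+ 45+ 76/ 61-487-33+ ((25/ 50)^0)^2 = -604439/ 1281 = -471.85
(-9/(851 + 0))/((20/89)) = -801/17020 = -0.05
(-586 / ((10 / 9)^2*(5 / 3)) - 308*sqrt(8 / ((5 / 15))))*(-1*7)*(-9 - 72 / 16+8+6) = 498393 / 500+2156*sqrt(6) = 6277.89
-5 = -5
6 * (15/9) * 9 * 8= 720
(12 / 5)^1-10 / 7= 34 / 35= 0.97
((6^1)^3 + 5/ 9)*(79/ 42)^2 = 766.17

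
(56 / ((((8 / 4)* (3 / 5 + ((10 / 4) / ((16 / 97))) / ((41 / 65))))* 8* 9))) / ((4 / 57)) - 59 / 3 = -3141013 / 161561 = -19.44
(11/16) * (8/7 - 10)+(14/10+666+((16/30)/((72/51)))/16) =666625/1008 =661.33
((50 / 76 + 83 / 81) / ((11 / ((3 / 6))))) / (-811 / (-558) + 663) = 160549 / 1394817930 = 0.00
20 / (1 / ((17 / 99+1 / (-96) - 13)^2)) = 3296.64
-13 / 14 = -0.93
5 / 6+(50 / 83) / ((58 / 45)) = 18785 / 14442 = 1.30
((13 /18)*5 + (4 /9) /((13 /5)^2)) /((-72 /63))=-78295 /24336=-3.22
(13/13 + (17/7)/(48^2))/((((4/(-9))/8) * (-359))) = 16145/321664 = 0.05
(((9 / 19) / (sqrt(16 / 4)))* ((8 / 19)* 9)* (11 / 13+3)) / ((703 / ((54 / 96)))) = 18225 / 6598358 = 0.00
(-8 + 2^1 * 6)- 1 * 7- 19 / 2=-25 / 2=-12.50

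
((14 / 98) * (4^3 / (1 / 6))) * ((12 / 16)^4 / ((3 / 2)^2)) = 54 / 7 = 7.71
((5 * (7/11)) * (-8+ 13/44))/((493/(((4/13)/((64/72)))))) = -106785/6203912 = -0.02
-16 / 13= -1.23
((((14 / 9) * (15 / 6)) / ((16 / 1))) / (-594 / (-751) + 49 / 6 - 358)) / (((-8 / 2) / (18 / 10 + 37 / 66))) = 4095203 / 9965165760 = 0.00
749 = 749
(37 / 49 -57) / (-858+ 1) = 2756 / 41993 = 0.07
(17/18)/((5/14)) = 119/45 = 2.64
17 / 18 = 0.94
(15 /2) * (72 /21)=180 /7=25.71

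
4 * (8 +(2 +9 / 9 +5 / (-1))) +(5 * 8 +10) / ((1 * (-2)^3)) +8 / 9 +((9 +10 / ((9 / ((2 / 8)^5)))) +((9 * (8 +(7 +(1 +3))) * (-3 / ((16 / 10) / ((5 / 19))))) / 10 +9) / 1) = 43319 / 1536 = 28.20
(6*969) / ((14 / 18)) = 52326 / 7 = 7475.14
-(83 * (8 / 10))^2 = -110224 / 25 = -4408.96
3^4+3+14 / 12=511 / 6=85.17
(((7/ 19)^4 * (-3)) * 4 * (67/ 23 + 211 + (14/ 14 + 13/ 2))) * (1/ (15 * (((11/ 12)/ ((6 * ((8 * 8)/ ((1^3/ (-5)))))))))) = 225369768960/ 32971213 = 6835.35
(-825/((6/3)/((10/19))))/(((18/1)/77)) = -105875/114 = -928.73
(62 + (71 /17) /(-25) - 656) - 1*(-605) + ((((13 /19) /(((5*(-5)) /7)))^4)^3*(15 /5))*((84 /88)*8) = 267246058799322745390750198510089904 /24669759861551052749156951904296875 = 10.83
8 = 8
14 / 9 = 1.56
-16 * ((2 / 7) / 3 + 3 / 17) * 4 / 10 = -3104 / 1785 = -1.74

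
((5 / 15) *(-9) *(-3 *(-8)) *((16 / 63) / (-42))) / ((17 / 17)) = 0.44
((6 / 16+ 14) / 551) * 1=115 / 4408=0.03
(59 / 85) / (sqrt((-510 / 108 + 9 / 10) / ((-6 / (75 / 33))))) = 177 * sqrt(14190) / 36550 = 0.58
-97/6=-16.17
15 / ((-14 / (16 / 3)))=-40 / 7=-5.71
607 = 607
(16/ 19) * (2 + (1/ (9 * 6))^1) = 872/ 513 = 1.70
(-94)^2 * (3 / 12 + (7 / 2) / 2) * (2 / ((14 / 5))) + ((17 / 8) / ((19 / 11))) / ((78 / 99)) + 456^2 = 6101583421 / 27664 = 220560.42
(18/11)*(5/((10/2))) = 18/11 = 1.64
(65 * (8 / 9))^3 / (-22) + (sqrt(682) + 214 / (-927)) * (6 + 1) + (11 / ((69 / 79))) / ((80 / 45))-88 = -2689888513813 / 303952176 + 7 * sqrt(682) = -8666.90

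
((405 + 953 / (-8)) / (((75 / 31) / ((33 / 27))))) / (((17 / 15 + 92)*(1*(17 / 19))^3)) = 486282523 / 224622360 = 2.16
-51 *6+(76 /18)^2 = -23342 /81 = -288.17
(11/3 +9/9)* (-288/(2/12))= -8064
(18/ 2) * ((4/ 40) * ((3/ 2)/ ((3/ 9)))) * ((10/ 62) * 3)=243/ 124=1.96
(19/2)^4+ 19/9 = 1173193/144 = 8147.17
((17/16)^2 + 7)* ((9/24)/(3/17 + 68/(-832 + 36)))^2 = 214347580281/1554251776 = 137.91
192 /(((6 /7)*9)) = 224 /9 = 24.89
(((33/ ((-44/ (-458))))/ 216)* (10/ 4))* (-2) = -1145/ 144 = -7.95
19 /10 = 1.90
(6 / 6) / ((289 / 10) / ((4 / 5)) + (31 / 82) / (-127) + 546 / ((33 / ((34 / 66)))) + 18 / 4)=15121128 / 743134477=0.02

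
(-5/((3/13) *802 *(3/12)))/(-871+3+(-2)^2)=65/519696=0.00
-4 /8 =-1 /2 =-0.50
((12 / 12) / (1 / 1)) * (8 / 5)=8 / 5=1.60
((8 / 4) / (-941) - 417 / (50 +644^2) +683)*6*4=1066331938356 / 65052271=16391.92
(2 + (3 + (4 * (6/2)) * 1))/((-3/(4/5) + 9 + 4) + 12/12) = 68/41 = 1.66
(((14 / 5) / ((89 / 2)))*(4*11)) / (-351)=-1232 / 156195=-0.01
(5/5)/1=1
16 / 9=1.78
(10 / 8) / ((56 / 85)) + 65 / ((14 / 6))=6665 / 224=29.75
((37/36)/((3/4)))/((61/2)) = 74/1647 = 0.04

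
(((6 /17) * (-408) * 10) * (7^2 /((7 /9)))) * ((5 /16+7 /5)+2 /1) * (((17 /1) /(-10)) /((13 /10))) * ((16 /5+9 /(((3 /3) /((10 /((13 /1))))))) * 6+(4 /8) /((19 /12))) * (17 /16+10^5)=2689029676410.65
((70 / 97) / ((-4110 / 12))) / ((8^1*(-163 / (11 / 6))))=0.00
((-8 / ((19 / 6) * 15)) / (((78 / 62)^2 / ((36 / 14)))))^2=945685504 / 12630388225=0.07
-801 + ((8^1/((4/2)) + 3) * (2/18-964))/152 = -1156493/1368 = -845.39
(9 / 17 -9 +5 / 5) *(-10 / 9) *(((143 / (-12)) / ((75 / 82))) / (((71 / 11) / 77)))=-630677047 / 488835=-1290.16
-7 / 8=-0.88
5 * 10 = 50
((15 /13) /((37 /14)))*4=840 /481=1.75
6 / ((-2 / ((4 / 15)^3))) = -0.06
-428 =-428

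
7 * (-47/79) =-329/79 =-4.16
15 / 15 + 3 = 4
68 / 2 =34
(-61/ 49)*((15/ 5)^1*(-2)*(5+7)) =4392/ 49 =89.63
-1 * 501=-501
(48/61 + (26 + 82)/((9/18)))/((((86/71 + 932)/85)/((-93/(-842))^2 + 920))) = 2168935526750765/119393614143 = 18166.26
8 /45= 0.18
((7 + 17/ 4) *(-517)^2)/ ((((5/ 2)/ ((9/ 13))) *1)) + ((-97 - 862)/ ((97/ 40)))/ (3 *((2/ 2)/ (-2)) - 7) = 35703519161/ 42874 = 832754.56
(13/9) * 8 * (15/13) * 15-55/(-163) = 32655/163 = 200.34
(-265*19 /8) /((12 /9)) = -15105 /32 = -472.03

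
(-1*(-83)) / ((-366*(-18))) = 83 / 6588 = 0.01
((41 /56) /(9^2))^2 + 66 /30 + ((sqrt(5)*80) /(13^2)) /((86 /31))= 1240*sqrt(5) /7267 + 226336661 /102876480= 2.58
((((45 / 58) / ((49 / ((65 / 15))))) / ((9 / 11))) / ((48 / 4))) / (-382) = -715 / 39083184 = -0.00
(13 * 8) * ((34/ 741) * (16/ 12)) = 1088/ 171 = 6.36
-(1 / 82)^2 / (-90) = 1 / 605160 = 0.00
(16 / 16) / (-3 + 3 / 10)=-10 / 27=-0.37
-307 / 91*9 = -2763 / 91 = -30.36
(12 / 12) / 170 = 1 / 170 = 0.01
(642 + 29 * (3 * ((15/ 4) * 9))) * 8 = 28626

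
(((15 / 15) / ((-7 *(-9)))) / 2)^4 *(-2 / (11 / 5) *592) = -370 / 173282571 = -0.00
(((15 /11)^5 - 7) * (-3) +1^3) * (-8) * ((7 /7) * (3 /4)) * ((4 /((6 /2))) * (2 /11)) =-20239952 /1771561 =-11.42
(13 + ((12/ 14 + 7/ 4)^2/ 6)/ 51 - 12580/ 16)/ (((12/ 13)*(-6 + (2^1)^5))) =-185500439/ 5757696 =-32.22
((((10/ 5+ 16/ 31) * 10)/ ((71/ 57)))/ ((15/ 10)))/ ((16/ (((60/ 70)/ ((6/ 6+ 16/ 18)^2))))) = 900315/ 4452623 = 0.20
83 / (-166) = -1 / 2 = -0.50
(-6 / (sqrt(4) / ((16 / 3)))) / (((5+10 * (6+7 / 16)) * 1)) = -128 / 555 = -0.23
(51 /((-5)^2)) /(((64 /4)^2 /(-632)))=-4029 /800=-5.04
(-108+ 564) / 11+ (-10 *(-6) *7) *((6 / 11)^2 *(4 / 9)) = 11736 / 121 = 96.99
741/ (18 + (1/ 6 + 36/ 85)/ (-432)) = 163257120/ 3965459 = 41.17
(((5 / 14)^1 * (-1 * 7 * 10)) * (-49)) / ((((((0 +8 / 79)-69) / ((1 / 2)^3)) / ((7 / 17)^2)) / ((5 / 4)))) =-23709875 / 50336864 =-0.47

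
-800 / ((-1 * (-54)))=-400 / 27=-14.81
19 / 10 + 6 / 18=67 / 30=2.23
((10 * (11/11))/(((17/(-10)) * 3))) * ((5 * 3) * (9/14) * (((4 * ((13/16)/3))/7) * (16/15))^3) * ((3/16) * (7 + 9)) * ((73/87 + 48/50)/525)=-157199744/179773374375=-0.00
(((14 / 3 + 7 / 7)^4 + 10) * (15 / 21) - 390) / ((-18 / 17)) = -3408925 / 10206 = -334.01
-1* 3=-3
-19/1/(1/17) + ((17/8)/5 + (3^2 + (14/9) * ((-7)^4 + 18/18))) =1232233/360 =3422.87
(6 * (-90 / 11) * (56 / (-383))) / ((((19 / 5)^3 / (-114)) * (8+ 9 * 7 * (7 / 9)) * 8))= -945000 / 28896967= -0.03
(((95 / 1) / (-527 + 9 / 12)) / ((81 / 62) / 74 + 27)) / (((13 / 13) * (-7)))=348688 / 365301279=0.00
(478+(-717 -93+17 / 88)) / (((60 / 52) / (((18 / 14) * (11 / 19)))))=-1138761 / 5320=-214.05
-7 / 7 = -1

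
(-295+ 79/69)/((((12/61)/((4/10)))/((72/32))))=-309209/230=-1344.39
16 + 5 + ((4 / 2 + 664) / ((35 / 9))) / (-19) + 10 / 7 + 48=40841 / 665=61.42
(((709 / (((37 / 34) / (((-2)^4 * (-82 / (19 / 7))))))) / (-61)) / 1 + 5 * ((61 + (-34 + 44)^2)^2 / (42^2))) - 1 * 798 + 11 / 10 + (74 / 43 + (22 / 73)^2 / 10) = 7855014561953191 / 1768771944180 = 4440.94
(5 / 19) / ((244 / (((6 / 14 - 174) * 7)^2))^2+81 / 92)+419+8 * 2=1459927570169936805 / 3353850849780803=435.30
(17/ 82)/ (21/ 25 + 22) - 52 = -2434319/ 46822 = -51.99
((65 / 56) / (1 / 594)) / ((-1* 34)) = -19305 / 952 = -20.28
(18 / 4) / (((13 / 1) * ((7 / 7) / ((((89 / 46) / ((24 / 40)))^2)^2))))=37.43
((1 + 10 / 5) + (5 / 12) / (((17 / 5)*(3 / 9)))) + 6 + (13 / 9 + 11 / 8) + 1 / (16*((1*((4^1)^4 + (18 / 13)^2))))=76495897 / 6276672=12.19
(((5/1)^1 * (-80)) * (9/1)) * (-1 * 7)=25200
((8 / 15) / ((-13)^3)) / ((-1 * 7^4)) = 8 / 79124955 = 0.00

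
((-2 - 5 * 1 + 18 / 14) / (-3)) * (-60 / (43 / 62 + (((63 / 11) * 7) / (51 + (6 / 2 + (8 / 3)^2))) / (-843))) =-21080620000 / 127785217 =-164.97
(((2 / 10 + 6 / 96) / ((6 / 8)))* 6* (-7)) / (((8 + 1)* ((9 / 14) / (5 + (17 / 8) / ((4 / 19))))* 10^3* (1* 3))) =-55223 / 4320000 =-0.01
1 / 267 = 0.00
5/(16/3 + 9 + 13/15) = 25/76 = 0.33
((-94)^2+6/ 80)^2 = 78076221.41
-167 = -167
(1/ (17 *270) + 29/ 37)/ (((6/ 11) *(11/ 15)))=1.96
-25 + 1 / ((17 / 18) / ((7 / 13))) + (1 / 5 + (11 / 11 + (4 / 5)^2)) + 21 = -1.59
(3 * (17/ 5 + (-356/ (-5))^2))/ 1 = 15218.52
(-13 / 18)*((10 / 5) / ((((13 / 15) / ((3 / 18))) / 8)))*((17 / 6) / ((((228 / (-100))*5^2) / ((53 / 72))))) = 4505 / 55404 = 0.08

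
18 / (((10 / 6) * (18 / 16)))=48 / 5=9.60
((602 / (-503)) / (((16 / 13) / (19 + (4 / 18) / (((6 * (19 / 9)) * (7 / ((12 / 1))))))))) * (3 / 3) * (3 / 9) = -1414829 / 229368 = -6.17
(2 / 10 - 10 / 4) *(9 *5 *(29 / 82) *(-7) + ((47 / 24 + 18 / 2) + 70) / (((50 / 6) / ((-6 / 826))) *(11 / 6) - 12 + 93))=45903842451 / 179089640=256.32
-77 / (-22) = 7 / 2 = 3.50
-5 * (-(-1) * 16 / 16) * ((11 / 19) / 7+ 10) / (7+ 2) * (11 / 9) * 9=-8195 / 133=-61.62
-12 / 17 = -0.71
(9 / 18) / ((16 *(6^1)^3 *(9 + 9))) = 1 / 124416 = 0.00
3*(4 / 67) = 12 / 67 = 0.18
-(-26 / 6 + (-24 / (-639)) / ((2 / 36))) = 779 / 213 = 3.66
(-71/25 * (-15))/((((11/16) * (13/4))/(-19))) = -259008/715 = -362.25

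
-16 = -16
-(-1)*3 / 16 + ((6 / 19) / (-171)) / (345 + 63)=165695 / 883728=0.19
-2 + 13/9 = -5/9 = -0.56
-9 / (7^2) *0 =0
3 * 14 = 42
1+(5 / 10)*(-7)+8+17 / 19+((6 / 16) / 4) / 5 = 19497 / 3040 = 6.41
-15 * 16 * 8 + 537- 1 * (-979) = -404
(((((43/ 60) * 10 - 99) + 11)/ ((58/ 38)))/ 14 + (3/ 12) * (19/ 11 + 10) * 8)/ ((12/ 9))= 527123/ 35728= 14.75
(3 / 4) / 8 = 3 / 32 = 0.09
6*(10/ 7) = 60/ 7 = 8.57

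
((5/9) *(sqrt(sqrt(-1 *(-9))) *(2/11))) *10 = 100 *sqrt(3)/99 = 1.75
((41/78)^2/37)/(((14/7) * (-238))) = -1681/107151408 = -0.00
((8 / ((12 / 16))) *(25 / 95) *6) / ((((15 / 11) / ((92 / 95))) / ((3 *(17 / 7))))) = 1101056 / 12635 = 87.14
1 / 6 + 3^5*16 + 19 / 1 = 23443 / 6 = 3907.17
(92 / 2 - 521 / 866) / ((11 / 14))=275205 / 4763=57.78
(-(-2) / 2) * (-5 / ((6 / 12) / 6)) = -60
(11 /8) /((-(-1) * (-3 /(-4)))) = 1.83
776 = 776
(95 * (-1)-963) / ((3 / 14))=-14812 / 3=-4937.33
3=3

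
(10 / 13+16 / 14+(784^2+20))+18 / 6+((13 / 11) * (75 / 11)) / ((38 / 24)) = 128597843637 / 209209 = 614686.00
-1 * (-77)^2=-5929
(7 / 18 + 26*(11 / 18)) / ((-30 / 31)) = -9083 / 540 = -16.82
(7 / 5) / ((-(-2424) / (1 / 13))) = 7 / 157560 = 0.00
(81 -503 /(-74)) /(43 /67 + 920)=435299 /4564542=0.10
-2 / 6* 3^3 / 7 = -9 / 7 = -1.29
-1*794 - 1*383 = -1177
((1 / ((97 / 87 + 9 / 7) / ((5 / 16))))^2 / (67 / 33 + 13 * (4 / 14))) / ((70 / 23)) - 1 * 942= -1367999961131757 / 1452230752256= -942.00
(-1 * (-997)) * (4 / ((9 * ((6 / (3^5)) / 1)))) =17946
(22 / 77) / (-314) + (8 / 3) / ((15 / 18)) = 17579 / 5495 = 3.20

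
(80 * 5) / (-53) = -400 / 53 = -7.55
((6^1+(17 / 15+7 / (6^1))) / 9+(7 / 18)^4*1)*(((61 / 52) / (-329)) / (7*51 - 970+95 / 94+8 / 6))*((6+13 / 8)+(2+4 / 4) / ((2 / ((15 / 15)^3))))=2208959633 / 43867804780800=0.00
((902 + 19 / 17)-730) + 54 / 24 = 11925 / 68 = 175.37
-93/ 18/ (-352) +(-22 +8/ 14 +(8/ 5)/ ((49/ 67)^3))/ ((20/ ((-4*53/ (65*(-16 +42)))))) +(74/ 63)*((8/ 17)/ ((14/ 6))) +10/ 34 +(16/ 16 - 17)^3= -4095.35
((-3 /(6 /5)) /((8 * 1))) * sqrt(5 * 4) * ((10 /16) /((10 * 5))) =-0.02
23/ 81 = 0.28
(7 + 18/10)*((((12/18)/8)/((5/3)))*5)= 11/5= 2.20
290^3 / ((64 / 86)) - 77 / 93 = 12191451067 / 372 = 32772717.92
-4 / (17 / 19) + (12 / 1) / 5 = -176 / 85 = -2.07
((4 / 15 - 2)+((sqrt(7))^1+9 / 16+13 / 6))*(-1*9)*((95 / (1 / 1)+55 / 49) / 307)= -42390*sqrt(7) / 15043 - 337707 / 120344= -10.26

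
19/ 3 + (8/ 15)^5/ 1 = 4842143/ 759375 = 6.38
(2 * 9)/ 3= 6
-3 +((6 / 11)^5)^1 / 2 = -2.98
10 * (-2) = -20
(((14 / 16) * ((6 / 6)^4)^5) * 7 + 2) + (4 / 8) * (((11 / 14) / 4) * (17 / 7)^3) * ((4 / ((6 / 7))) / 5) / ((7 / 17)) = 1629853 / 144060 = 11.31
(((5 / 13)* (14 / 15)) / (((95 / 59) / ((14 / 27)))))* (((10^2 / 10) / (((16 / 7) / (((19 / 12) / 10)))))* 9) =20237 / 28080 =0.72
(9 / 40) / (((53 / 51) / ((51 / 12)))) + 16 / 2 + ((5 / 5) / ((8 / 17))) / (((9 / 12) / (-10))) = -493871 / 25440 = -19.41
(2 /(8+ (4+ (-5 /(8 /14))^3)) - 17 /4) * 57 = -40830867 /168428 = -242.42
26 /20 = 1.30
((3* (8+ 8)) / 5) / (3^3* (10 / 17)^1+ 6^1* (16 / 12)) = 408 / 1015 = 0.40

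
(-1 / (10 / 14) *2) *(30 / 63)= -4 / 3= -1.33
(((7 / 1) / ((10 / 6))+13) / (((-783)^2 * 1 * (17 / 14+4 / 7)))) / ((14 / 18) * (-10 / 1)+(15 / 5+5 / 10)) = -344 / 93666375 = -0.00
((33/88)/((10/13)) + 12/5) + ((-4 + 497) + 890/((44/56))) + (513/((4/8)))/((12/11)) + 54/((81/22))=6821183/2640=2583.78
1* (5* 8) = 40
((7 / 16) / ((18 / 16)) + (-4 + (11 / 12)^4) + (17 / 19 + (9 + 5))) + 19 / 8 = 14.36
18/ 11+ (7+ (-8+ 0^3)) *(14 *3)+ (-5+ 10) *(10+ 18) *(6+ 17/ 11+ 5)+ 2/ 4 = 1716.50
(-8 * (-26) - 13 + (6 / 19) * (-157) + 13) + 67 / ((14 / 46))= 50349 / 133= 378.56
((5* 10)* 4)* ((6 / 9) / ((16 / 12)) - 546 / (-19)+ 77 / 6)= 479600 / 57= 8414.04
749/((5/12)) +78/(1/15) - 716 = 11258/5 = 2251.60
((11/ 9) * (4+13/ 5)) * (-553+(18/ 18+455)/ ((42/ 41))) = -18271/ 21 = -870.05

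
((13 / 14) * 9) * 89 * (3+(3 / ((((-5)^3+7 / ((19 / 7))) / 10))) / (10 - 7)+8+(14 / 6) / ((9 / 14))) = 37752910 / 3489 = 10820.55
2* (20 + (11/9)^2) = 3482/81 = 42.99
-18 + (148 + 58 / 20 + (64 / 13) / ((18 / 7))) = 157733 / 1170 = 134.81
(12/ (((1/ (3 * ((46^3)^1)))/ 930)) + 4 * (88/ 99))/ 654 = 14664641776/ 2943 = 4982888.81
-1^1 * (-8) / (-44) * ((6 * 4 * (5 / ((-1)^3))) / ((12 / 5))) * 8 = 800 / 11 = 72.73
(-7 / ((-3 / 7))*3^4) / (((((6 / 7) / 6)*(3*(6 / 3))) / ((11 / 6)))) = 11319 / 4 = 2829.75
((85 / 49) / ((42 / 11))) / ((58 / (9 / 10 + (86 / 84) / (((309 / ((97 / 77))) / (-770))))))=-28077863 / 1549105992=-0.02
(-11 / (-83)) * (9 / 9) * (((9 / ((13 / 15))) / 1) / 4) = 1485 / 4316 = 0.34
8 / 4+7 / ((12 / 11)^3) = 12773 / 1728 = 7.39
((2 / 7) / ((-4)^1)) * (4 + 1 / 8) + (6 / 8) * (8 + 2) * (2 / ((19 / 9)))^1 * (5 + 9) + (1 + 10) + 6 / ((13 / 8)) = 3150137 / 27664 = 113.87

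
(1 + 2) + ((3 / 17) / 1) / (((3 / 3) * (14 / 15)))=759 / 238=3.19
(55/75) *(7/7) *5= 11/3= 3.67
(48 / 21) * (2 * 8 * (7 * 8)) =2048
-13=-13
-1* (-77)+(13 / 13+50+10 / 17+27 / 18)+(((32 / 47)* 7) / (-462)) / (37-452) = 2846930839 / 21884610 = 130.09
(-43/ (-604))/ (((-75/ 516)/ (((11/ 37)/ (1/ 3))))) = -0.44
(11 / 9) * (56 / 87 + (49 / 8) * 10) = 236929 / 3132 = 75.65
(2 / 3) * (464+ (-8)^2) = 352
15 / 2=7.50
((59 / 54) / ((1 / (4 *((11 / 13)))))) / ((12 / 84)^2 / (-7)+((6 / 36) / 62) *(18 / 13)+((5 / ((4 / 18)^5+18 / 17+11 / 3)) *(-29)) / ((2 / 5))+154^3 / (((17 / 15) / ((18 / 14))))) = 17953365630893 / 20114962600790021031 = 0.00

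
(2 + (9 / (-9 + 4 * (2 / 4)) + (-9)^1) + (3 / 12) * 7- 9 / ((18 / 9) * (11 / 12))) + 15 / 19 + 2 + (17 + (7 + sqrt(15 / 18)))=sqrt(30) / 6 + 89797 / 5852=16.26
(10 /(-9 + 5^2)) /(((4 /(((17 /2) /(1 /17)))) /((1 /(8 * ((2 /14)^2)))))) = 70805 /512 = 138.29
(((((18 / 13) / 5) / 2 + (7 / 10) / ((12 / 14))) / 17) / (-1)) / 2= -149 / 5304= -0.03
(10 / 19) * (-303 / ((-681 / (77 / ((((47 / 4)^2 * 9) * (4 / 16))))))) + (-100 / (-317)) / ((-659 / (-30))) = 1297008982840 / 17912753941959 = 0.07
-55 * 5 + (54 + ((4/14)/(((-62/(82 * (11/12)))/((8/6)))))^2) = -842126585/3814209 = -220.79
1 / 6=0.17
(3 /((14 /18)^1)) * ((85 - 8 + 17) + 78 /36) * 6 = 15579 /7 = 2225.57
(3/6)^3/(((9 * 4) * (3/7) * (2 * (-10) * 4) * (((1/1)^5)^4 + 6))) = -1/69120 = -0.00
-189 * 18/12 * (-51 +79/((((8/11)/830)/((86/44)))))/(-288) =88788861/512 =173415.74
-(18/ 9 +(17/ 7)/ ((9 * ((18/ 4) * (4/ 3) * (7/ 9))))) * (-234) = 23595/ 49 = 481.53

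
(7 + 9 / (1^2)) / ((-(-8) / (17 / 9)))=34 / 9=3.78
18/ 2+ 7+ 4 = 20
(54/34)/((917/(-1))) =-27/15589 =-0.00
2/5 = 0.40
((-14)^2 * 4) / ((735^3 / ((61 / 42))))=488 / 170170875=0.00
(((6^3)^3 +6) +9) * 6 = 60466266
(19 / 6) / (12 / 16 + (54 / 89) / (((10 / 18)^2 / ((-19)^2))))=84550 / 18968193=0.00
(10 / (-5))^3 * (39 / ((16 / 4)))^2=-1521 / 2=-760.50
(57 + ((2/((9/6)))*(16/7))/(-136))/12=20341/4284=4.75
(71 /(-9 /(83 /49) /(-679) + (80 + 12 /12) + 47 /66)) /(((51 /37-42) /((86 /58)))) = -20007878242 /630895687329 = -0.03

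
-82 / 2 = -41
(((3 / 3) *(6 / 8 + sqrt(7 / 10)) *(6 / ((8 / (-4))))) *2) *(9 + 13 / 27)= -256 *sqrt(70) / 45 - 128 / 3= -90.26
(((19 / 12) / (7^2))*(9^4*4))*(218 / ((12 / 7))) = 1509759 / 14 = 107839.93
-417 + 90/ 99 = -4577/ 11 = -416.09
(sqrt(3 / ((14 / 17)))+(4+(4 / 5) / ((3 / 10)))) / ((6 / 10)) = 5* sqrt(714) / 42+100 / 9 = 14.29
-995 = -995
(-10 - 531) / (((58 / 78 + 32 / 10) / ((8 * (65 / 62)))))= -27428700 / 23839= -1150.58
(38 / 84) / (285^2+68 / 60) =95 / 17057488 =0.00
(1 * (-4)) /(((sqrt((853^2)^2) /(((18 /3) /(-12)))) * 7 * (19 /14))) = 4 /13824571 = 0.00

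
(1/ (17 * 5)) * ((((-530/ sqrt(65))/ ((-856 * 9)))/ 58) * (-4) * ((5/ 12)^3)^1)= -1325 * sqrt(65)/ 21329972352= -0.00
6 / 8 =3 / 4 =0.75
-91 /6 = -15.17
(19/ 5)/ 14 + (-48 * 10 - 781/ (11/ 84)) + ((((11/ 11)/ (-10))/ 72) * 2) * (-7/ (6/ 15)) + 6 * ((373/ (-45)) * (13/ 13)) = -32726803/ 5040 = -6493.41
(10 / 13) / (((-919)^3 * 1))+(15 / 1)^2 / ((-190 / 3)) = -1362145986425 / 383418870146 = -3.55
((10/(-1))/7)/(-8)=5/28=0.18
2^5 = 32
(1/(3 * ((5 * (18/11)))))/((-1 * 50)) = -11/13500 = -0.00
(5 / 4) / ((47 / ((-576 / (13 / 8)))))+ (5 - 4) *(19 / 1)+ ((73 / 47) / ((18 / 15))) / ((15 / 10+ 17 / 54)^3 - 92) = 19775769581 / 2069074514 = 9.56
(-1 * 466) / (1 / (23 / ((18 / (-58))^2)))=-9013838 / 81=-111281.95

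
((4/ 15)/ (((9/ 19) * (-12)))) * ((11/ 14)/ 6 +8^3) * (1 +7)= -1634722/ 8505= -192.21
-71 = -71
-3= -3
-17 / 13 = -1.31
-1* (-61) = 61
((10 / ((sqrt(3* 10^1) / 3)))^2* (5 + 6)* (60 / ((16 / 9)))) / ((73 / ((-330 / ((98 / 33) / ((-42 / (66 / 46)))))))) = 253600875 / 511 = 496283.51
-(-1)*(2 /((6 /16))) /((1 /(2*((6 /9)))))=64 /9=7.11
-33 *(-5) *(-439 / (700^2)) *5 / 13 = -14487 / 254800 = -0.06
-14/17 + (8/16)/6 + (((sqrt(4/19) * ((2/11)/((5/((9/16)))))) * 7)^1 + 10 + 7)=16.33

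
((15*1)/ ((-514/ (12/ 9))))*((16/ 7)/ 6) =-80/ 5397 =-0.01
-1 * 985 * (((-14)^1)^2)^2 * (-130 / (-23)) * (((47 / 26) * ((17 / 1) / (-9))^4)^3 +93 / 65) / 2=-1303272874338.33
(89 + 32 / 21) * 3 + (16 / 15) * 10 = 5927 / 21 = 282.24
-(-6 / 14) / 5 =3 / 35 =0.09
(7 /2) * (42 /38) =147 /38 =3.87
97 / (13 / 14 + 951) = 1358 / 13327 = 0.10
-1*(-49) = 49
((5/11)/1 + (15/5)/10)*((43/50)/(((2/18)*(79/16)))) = 128484/108625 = 1.18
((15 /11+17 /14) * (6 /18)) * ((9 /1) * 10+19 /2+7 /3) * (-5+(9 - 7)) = -242567 /924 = -262.52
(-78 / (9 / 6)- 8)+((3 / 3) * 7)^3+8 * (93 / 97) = 28195 / 97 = 290.67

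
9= 9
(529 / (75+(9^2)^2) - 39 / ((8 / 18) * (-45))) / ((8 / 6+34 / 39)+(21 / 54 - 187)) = -1313247 / 119312515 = -0.01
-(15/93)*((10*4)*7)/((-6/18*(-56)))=-75/31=-2.42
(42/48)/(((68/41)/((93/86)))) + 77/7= 541315/46784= 11.57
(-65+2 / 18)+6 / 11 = -6370 / 99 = -64.34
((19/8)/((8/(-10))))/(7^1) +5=1025/224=4.58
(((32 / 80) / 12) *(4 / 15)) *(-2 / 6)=-2 / 675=-0.00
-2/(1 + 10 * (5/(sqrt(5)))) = 2/499 - 20 * sqrt(5)/499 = -0.09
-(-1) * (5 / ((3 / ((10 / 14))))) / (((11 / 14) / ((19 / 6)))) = 475 / 99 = 4.80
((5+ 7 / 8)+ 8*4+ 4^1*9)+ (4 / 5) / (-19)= 56113 / 760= 73.83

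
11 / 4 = 2.75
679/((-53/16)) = -10864/53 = -204.98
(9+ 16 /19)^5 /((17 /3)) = 40353421713 /2476099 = 16297.18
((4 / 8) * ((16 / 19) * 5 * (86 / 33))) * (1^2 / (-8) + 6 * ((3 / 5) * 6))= 73874 / 627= 117.82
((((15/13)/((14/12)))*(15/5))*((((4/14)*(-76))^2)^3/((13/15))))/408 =2081159228620800/2366039039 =879596.32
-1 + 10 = 9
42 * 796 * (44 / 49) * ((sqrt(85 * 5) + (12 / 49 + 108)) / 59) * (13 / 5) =2731872 * sqrt(17) / 413 + 14489849088 / 101185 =170474.67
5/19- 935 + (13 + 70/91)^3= 69952721/41743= 1675.80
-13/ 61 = -0.21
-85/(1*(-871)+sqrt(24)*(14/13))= 6188*sqrt(6)/25641125+2502383/25641125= 0.10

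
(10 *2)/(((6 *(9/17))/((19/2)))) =1615/27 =59.81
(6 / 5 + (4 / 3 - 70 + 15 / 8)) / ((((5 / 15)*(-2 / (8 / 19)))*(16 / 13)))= 102323 / 3040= 33.66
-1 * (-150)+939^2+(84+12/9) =2645869/3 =881956.33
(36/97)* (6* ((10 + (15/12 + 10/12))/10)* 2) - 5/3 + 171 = 50842/291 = 174.71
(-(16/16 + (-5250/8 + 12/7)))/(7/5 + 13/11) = 1006445/3976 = 253.13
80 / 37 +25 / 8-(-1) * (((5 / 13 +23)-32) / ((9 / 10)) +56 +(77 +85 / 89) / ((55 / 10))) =2233920115 / 33904728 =65.89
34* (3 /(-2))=-51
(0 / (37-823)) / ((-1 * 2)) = 0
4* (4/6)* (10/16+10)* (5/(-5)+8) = 595/3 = 198.33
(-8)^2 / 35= 1.83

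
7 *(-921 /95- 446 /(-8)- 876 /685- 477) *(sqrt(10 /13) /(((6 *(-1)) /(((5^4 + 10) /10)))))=20003885951 *sqrt(130) /8121360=28083.89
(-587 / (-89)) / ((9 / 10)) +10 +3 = 16283 / 801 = 20.33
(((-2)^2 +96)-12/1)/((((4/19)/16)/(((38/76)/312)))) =10.72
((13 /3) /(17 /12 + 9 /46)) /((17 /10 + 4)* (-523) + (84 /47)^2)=-5283928 /5854592571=-0.00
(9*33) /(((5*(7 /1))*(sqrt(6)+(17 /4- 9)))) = -22572 /9275- 4752*sqrt(6) /9275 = -3.69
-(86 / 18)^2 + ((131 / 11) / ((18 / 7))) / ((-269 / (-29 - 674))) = -5140523 / 479358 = -10.72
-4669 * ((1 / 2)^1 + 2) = -23345 / 2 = -11672.50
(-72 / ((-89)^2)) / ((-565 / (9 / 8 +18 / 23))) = 3159 / 102933395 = 0.00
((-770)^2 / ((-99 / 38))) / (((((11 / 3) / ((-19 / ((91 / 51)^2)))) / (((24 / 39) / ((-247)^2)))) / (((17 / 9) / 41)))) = 0.17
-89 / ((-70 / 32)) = 1424 / 35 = 40.69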